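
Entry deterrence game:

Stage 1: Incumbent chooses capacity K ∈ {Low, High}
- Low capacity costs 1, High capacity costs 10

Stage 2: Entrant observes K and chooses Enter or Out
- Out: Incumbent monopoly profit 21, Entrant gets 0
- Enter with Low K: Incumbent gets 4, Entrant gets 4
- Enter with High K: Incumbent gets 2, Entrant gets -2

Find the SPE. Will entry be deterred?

SPE: (High, Enter|Low, Out|High); Entry deterred. Incumbent net profit = 11

Work:
After Low K: Entrant enters (4 > 0)
After High K: Entrant stays out (-2 < 0)
Incumbent: Low → 4−1=3, High → 21−10=11
Incumbent chooses High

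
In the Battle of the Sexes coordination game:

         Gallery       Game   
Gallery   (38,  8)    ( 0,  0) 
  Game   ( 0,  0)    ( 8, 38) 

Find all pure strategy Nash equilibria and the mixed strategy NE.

Pure NE: (Gallery, Gallery) and (Game, Game); Mixed NE: p = 0.8261, q = 0.1739

Work:
Check pure NE:
(Gallery, Gallery): (38, 8) - no unilateral deviation beneficial
(Game, Game): (8, 38) - no unilateral deviation beneficial
Mixed NE: P1 plays Gallery with p = 0.8261, P2 plays Gallery with q = 0.1739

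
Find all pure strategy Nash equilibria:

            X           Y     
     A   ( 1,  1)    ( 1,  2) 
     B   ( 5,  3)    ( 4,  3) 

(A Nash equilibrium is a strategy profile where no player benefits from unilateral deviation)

Nash equilibrium: (B, X), (B, Y)

Work:
Best responses:
  P1 vs X: payoffs [1, 5] → best response B (payoff 5)
  P1 vs Y: payoffs [1, 4] → best response B (payoff 4)
  P2 vs A: payoffs [1, 2] → best response Y (payoff 2)
  P2 vs B: payoffs [3, 3] → best response X/Y (payoff 3)
Mutual best responses: (B,X), (B,Y) → Nash equilibria.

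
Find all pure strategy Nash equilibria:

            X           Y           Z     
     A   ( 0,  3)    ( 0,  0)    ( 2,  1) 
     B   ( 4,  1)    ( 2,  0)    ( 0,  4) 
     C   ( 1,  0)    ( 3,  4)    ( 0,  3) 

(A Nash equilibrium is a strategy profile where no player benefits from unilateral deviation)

Nash equilibrium: (C, Y)

Work:
Best responses:
  P1 vs X: payoffs [0, 4, 1] → best response B (payoff 4)
  P1 vs Y: payoffs [0, 2, 3] → best response C (payoff 3)
  P1 vs Z: payoffs [2, 0, 0] → best response A (payoff 2)
  P2 vs A: payoffs [3, 0, 1] → best response X (payoff 3)
  P2 vs B: payoffs [1, 0, 4] → best response Z (payoff 4)
  P2 vs C: payoffs [0, 4, 3] → best response Y (payoff 4)
Mutual best responses: (C,Y) → Nash equilibria.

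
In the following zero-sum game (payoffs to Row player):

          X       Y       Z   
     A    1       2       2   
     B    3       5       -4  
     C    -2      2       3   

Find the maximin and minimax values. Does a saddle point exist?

Maximin = 1, Minimax = 3, Saddle: False

Work:
Row minimums: [1, -4, -2] → maximin = 1
Column maximums: [3, 5, 3] → minimax = 3
No saddle point (maximin ≠ minimax). Mixed strategy needed.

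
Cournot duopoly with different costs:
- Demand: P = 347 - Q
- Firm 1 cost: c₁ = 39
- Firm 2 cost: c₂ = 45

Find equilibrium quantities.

q₁* = 104.67, q₂* = 98.67

Work:
Reaction: q₁ = (347 - 39 - q₂)/2
Reaction: q₂ = (347 - 45 - q₁)/2
Solve simultaneously:
q₁* = (347 - 2×39 + 45)/3 = 104.67
q₂* = (347 - 2×45 + 39)/3 = 98.67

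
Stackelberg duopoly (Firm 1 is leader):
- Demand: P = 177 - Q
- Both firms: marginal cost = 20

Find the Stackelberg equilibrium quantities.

q₁* (leader) = 78.5, q₂* (follower) = 39.25

Work:
Follower's reaction: q₂ = (a - c - q₁)/2
Leader substitutes: π₁ = q₁·(a - q₁ - (a-c-q₁)/2 - c)
FOC: q₁* = (177 - 20)/2 = 78.50
Then: q₂* = (177 - 20 - 78.5)/2 = 39.25
Leader has first-mover advantage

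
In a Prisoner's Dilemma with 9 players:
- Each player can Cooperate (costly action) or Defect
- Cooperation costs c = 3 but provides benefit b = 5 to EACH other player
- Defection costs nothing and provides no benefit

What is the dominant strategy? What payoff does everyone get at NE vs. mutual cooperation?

Dominant: Defect; NE payoff = 0; Coop payoff = 37

Work:
Defect dominates (saves cost c = 3, benefit to others is external)
NE: All defect → everyone gets 0
If all cooperate: each receives (8)×5 - 3 = 37
Social dilemma: 37 > 0 but NE gives 0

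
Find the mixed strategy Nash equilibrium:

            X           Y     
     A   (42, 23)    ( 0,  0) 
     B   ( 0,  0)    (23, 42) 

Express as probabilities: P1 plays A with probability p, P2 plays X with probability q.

p = 0.6462, q = 0.3538

Work:
Find probabilities that make opponent indifferent:
P2 chooses q to make P1 indifferent between A and B
P1 chooses p to make P2 indifferent between X and Y
Mixed NE: P1 plays (A: 0.6462, B: 0.3538), P2 plays (X: 0.3538, Y: 0.6462)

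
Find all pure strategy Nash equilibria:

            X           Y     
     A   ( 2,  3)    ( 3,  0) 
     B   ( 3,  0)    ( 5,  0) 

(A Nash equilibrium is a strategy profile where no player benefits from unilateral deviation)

Nash equilibrium: (B, X), (B, Y)

Work:
Best responses:
  P1 vs X: payoffs [2, 3] → best response B (payoff 3)
  P1 vs Y: payoffs [3, 5] → best response B (payoff 5)
  P2 vs A: payoffs [3, 0] → best response X (payoff 3)
  P2 vs B: payoffs [0, 0] → best response X/Y (payoff 0)
Mutual best responses: (B,X), (B,Y) → Nash equilibria.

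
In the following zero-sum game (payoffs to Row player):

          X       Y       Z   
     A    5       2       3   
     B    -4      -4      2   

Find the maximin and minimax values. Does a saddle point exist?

Maximin = 2, Minimax = 2, Saddle: True

Work:
Row minimums: [2, -4] → maximin = 2
Column maximums: [5, 2, 3] → minimax = 2
Saddle point exists! Game value = 2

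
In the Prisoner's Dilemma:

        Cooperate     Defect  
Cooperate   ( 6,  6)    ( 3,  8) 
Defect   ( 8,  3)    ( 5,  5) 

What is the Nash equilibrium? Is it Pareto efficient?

(Defect, Defect) is NE; not Pareto efficient

Work:
Defect dominates Cooperate for both players:
If P2 cooperates: Defect (8) > Cooperate (6)
If P2 defects: Defect (5) > Cooperate (3)
NE: (Defect, Defect) with payoff (5, 5)
But (Cooperate, Cooperate) = (6, 6) Pareto dominates (5, 5)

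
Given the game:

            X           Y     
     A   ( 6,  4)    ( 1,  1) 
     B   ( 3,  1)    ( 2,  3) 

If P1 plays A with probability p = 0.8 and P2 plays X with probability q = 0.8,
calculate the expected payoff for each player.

E[P1] = 4.56, E[P2] = 3.0

Work:
E[P1] = p·q·π₁(A,X) + p·(1-q)·π₁(A,Y) + (1-p)·q·π₁(B,X) + (1-p)·(1-q)·π₁(B,Y)
= 0.8·0.8·6 + 0.8·0.2·1 + 0.2·0.8·3 + 0.2·0.2·2
= 4.56

E[P2] = 3.0 (similar calculation)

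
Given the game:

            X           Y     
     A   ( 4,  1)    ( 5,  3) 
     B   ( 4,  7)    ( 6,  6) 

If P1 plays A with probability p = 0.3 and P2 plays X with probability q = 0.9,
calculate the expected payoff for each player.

E[P1] = 4.17, E[P2] = 5.19

Work:
E[P1] = p·q·π₁(A,X) + p·(1-q)·π₁(A,Y) + (1-p)·q·π₁(B,X) + (1-p)·(1-q)·π₁(B,Y)
= 0.3·0.9·4 + 0.3·0.1·5 + 0.7·0.9·4 + 0.7·0.1·6
= 4.17

E[P2] = 5.19 (similar calculation)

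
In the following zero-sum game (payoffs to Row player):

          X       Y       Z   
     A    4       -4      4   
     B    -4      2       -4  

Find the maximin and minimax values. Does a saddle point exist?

Maximin = -4, Minimax = 2, Saddle: False

Work:
Row minimums: [-4, -4] → maximin = -4
Column maximums: [4, 2, 4] → minimax = 2
No saddle point (maximin ≠ minimax). Mixed strategy needed.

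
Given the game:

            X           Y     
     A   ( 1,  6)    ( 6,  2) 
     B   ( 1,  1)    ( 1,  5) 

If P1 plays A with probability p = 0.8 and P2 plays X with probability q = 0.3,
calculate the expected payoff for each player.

E[P1] = 3.8, E[P2] = 3.32

Work:
E[P1] = p·q·π₁(A,X) + p·(1-q)·π₁(A,Y) + (1-p)·q·π₁(B,X) + (1-p)·(1-q)·π₁(B,Y)
= 0.8·0.3·1 + 0.8·0.7·6 + 0.2·0.3·1 + 0.2·0.7·1
= 3.8

E[P2] = 3.32 (similar calculation)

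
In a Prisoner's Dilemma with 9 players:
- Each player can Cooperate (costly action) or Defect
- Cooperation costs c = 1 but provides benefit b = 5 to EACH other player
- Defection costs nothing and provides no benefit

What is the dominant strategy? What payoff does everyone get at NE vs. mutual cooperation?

Dominant: Defect; NE payoff = 0; Coop payoff = 39

Work:
Defect dominates (saves cost c = 1, benefit to others is external)
NE: All defect → everyone gets 0
If all cooperate: each receives (8)×5 - 1 = 39
Social dilemma: 39 > 0 but NE gives 0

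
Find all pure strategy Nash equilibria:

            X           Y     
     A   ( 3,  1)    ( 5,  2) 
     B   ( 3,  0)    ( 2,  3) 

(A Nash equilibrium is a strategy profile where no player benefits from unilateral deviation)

Nash equilibrium: (A, Y)

Work:
Best responses:
  P1 vs X: payoffs [3, 3] → best response A/B (payoff 3)
  P1 vs Y: payoffs [5, 2] → best response A (payoff 5)
  P2 vs A: payoffs [1, 2] → best response Y (payoff 2)
  P2 vs B: payoffs [0, 3] → best response Y (payoff 3)
Mutual best responses: (A,Y) → Nash equilibria.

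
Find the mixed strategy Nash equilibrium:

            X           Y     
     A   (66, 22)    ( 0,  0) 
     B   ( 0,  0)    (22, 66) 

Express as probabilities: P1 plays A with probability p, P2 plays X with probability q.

p = 0.75, q = 0.25

Work:
Find probabilities that make opponent indifferent:
P2 chooses q to make P1 indifferent between A and B
P1 chooses p to make P2 indifferent between X and Y
Mixed NE: P1 plays (A: 0.75, B: 0.25), P2 plays (X: 0.25, Y: 0.75)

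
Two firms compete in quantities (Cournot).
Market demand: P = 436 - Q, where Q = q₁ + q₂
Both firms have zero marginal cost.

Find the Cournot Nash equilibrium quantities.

q₁* = q₂* = 145.33; P* = 145.33

Work:
Profit: π_i = P·q_i = (a - q_i - q_j)·q_i
FOC: ∂π_i/∂q_i = a - 2q_i - q_j = 0
Reaction function: q_i = (436 - q_j)/2
Symmetry: q* = 436/3 = 145.33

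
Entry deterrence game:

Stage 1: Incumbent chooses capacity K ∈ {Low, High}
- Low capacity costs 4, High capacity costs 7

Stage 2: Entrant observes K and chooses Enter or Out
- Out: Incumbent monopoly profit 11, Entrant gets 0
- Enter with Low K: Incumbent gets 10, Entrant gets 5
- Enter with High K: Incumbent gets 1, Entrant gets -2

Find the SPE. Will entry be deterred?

SPE: (Low, Enter|Low, Out|High); Entry not deterred. Incumbent net profit = 6, Entrant gets 5

Work:
After Low K: Entrant enters (5 > 0)
After High K: Entrant stays out (-2 < 0)
Incumbent: Low → 10−4=6, High → 11−7=4
Incumbent chooses Low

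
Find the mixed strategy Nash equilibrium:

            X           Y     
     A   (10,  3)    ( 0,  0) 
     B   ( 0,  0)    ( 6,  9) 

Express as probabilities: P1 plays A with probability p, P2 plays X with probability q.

p = 0.75, q = 0.375

Work:
Find probabilities that make opponent indifferent:
P2 chooses q to make P1 indifferent between A and B
P1 chooses p to make P2 indifferent between X and Y
Mixed NE: P1 plays (A: 0.75, B: 0.25), P2 plays (X: 0.375, Y: 0.625)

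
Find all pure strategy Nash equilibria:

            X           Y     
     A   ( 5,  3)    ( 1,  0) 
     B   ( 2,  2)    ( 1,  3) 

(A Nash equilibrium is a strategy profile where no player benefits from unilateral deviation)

Nash equilibrium: (A, X), (B, Y)

Work:
Best responses:
  P1 vs X: payoffs [5, 2] → best response A (payoff 5)
  P1 vs Y: payoffs [1, 1] → best response A/B (payoff 1)
  P2 vs A: payoffs [3, 0] → best response X (payoff 3)
  P2 vs B: payoffs [2, 3] → best response Y (payoff 3)
Mutual best responses: (A,X), (B,Y) → Nash equilibria.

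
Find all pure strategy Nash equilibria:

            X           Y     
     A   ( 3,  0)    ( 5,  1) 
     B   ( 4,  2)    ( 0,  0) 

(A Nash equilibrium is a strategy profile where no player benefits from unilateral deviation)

Nash equilibrium: (A, Y), (B, X)

Work:
Best responses:
  P1 vs X: payoffs [3, 4] → best response B (payoff 4)
  P1 vs Y: payoffs [5, 0] → best response A (payoff 5)
  P2 vs A: payoffs [0, 1] → best response Y (payoff 1)
  P2 vs B: payoffs [2, 0] → best response X (payoff 2)
Mutual best responses: (A,Y), (B,X) → Nash equilibria.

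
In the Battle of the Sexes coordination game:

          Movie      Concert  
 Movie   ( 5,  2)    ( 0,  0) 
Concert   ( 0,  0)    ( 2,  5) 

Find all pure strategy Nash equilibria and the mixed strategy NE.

Pure NE: (Movie, Movie) and (Concert, Concert); Mixed NE: p = 0.7143, q = 0.2857

Work:
Check pure NE:
(Movie, Movie): (5, 2) - no unilateral deviation beneficial
(Concert, Concert): (2, 5) - no unilateral deviation beneficial
Mixed NE: P1 plays Movie with p = 0.7143, P2 plays Movie with q = 0.2857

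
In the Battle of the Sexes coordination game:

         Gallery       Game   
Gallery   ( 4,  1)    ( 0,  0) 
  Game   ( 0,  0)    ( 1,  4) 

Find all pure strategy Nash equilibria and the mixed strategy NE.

Pure NE: (Gallery, Gallery) and (Game, Game); Mixed NE: p = 0.8, q = 0.2

Work:
Check pure NE:
(Gallery, Gallery): (4, 1) - no unilateral deviation beneficial
(Game, Game): (1, 4) - no unilateral deviation beneficial
Mixed NE: P1 plays Gallery with p = 0.8, P2 plays Gallery with q = 0.2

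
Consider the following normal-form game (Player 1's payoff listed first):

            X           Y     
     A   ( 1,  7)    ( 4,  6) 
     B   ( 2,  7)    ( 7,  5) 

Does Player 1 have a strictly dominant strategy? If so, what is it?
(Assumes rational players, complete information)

Yes, Player 1's strictly dominant strategy is B

Work:
A strategy strictly dominates another if it gives a strictly higher payoff against every opponent action. Compare each pair of P1's strategies column-by-column:
  A vs B: [1 vs 2, 4 vs 7] → A does not strictly dominate B (column X: 1 ≤ 2)
  B vs A: [2 vs 1, 7 vs 4] → B strictly dominates A
B strictly dominates every other strategy → strictly dominant.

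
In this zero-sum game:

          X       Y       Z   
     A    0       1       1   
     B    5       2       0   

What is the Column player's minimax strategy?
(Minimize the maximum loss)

Column should play Z, value = 1

Work:
Column player minimizes Row's maximum payoff:
Column X: max payoff to Row = 5
Column Y: max payoff to Row = 2
Column Z: max payoff to Row = 1
Minimum is 1, achieved by column Z.
Minimax strategy: Z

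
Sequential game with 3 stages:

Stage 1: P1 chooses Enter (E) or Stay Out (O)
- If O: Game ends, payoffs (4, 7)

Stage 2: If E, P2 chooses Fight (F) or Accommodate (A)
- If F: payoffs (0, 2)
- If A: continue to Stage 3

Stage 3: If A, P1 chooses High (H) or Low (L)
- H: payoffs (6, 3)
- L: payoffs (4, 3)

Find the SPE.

SPE: (E, A, H); Outcome (6, 3)

Work:
Stage 3: P1 chooses H (6 vs 4)
Stage 2: P2: F->2, A->3 (anticipating H). Choose A
Stage 1: P1: O->4, E->6 (anticipating A, H). Choose E
SPE path: E -> A -> H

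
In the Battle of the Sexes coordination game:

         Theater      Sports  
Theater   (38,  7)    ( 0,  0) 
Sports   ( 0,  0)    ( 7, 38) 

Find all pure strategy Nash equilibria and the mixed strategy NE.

Pure NE: (Theater, Theater) and (Sports, Sports); Mixed NE: p = 0.8444, q = 0.1556

Work:
Check pure NE:
(Theater, Theater): (38, 7) - no unilateral deviation beneficial
(Sports, Sports): (7, 38) - no unilateral deviation beneficial
Mixed NE: P1 plays Theater with p = 0.8444, P2 plays Theater with q = 0.1556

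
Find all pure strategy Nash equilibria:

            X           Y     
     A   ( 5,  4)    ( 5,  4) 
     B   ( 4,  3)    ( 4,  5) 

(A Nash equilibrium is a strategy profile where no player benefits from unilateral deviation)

Nash equilibrium: (A, X), (A, Y)

Work:
Best responses:
  P1 vs X: payoffs [5, 4] → best response A (payoff 5)
  P1 vs Y: payoffs [5, 4] → best response A (payoff 5)
  P2 vs A: payoffs [4, 4] → best response X/Y (payoff 4)
  P2 vs B: payoffs [3, 5] → best response Y (payoff 5)
Mutual best responses: (A,X), (A,Y) → Nash equilibria.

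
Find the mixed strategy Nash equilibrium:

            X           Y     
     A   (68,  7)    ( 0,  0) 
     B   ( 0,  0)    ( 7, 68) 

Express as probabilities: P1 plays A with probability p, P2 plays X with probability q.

p = 0.9067, q = 0.0933

Work:
Find probabilities that make opponent indifferent:
P2 chooses q to make P1 indifferent between A and B
P1 chooses p to make P2 indifferent between X and Y
Mixed NE: P1 plays (A: 0.9067, B: 0.0933), P2 plays (X: 0.0933, Y: 0.9067)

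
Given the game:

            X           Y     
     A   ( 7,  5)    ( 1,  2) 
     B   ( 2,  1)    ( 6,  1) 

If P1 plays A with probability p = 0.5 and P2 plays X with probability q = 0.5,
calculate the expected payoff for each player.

E[P1] = 4.0, E[P2] = 2.25

Work:
E[P1] = p·q·π₁(A,X) + p·(1-q)·π₁(A,Y) + (1-p)·q·π₁(B,X) + (1-p)·(1-q)·π₁(B,Y)
= 0.5·0.5·7 + 0.5·0.5·1 + 0.5·0.5·2 + 0.5·0.5·6
= 4.0

E[P2] = 2.25 (similar calculation)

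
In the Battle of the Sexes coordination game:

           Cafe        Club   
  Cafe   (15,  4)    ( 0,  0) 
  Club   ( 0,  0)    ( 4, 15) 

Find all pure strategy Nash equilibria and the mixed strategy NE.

Pure NE: (Cafe, Cafe) and (Club, Club); Mixed NE: p = 0.7895, q = 0.2105

Work:
Check pure NE:
(Cafe, Cafe): (15, 4) - no unilateral deviation beneficial
(Club, Club): (4, 15) - no unilateral deviation beneficial
Mixed NE: P1 plays Cafe with p = 0.7895, P2 plays Cafe with q = 0.2105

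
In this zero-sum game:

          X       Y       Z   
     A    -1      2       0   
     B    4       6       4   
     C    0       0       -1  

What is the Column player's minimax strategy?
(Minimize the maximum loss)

Column should play X or Z (all achieve the minimum), value = 4

Work:
Column player minimizes Row's maximum payoff:
Column X: max payoff to Row = 4
Column Y: max payoff to Row = 6
Column Z: max payoff to Row = 4
Minimum is 4, achieved by columns X, Z (tied).
Each of X or Z is a minimax strategy.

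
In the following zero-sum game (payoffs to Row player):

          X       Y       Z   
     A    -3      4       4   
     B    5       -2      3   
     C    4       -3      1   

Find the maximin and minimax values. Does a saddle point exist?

Maximin = -2, Minimax = 4, Saddle: False

Work:
Row minimums: [-3, -2, -3] → maximin = -2
Column maximums: [5, 4, 4] → minimax = 4
No saddle point (maximin ≠ minimax). Mixed strategy needed.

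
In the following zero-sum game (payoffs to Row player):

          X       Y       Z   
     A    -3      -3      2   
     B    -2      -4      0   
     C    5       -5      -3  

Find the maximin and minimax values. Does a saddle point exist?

Maximin = -3, Minimax = -3, Saddle: True

Work:
Row minimums: [-3, -4, -5] → maximin = -3
Column maximums: [5, -3, 2] → minimax = -3
Saddle point exists! Game value = -3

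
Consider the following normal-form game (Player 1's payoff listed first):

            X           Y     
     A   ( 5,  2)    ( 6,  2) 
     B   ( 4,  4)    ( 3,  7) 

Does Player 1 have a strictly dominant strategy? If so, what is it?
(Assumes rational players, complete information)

Yes, Player 1's strictly dominant strategy is A

Work:
A strategy strictly dominates another if it gives a strictly higher payoff against every opponent action. Compare each pair of P1's strategies column-by-column:
  A vs B: [5 vs 4, 6 vs 3] → A strictly dominates B
  B vs A: [4 vs 5, 3 vs 6] → B does not strictly dominate A (column X: 4 ≤ 5)
A strictly dominates every other strategy → strictly dominant.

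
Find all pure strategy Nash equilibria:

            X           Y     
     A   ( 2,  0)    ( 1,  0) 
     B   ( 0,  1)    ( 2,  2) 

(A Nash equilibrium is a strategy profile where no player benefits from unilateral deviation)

Nash equilibrium: (A, X), (B, Y)

Work:
Best responses:
  P1 vs X: payoffs [2, 0] → best response A (payoff 2)
  P1 vs Y: payoffs [1, 2] → best response B (payoff 2)
  P2 vs A: payoffs [0, 0] → best response X/Y (payoff 0)
  P2 vs B: payoffs [1, 2] → best response Y (payoff 2)
Mutual best responses: (A,X), (B,Y) → Nash equilibria.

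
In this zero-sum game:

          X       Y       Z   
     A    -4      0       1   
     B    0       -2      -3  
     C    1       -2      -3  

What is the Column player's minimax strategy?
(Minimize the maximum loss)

Column should play Y, value = 0

Work:
Column player minimizes Row's maximum payoff:
Column X: max payoff to Row = 1
Column Y: max payoff to Row = 0
Column Z: max payoff to Row = 1
Minimum is 0, achieved by column Y.
Minimax strategy: Y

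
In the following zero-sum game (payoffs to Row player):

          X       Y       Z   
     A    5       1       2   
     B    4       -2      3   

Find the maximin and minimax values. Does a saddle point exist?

Maximin = 1, Minimax = 1, Saddle: True

Work:
Row minimums: [1, -2] → maximin = 1
Column maximums: [5, 1, 3] → minimax = 1
Saddle point exists! Game value = 1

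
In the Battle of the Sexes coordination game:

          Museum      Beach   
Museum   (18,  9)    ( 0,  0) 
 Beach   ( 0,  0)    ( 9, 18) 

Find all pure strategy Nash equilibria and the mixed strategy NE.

Pure NE: (Museum, Museum) and (Beach, Beach); Mixed NE: p = 0.6667, q = 0.3333

Work:
Check pure NE:
(Museum, Museum): (18, 9) - no unilateral deviation beneficial
(Beach, Beach): (9, 18) - no unilateral deviation beneficial
Mixed NE: P1 plays Museum with p = 0.6667, P2 plays Museum with q = 0.3333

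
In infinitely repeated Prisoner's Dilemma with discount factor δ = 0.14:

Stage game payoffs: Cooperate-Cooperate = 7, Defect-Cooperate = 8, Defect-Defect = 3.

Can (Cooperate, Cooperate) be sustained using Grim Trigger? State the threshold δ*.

δ* = 0.2; since δ = 0.14 < 0.2, cooperation cannot be sustained

Work:
For Grim Trigger:
Cooperate forever: 7/(1-δ)
Defect then punished: 8 + 3·δ/(1-δ)
Need: 7/(1-δ) ≥ 8 + 3·δ/(1-δ)
Solving: δ ≥ (T-R)/(T-P) = (8-7)/(8-3) = 0.2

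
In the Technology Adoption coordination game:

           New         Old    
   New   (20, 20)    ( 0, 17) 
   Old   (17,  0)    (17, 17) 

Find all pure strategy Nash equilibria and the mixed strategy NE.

Pure NE: (New, New) and (Old, Old); Mixed NE: p = 0.85, q = 0.85

Work:
Check pure NE:
(New, New): (20, 20) - no unilateral deviation beneficial
(Old, Old): (17, 17) - no unilateral deviation beneficial
Mixed NE: P1 plays New with p = 0.85, P2 plays New with q = 0.85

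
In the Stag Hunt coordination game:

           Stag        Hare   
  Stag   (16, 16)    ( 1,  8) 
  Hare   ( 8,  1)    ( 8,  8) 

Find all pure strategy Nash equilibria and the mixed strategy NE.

Pure NE: (Stag, Stag) and (Hare, Hare); Mixed NE: p = 0.4667, q = 0.4667

Work:
Check pure NE:
(Stag, Stag): (16, 16) - no unilateral deviation beneficial
(Hare, Hare): (8, 8) - no unilateral deviation beneficial
Mixed NE: P1 plays Stag with p = 0.4667, P2 plays Stag with q = 0.4667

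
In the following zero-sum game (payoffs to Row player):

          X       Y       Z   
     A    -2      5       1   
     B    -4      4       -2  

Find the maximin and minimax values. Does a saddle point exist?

Maximin = -2, Minimax = -2, Saddle: True

Work:
Row minimums: [-2, -4] → maximin = -2
Column maximums: [-2, 5, 1] → minimax = -2
Saddle point exists! Game value = -2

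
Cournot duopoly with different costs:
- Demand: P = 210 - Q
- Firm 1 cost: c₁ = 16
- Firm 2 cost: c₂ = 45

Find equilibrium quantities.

q₁* = 74.33, q₂* = 45.33

Work:
Reaction: q₁ = (210 - 16 - q₂)/2
Reaction: q₂ = (210 - 45 - q₁)/2
Solve simultaneously:
q₁* = (210 - 2×16 + 45)/3 = 74.33
q₂* = (210 - 2×45 + 16)/3 = 45.33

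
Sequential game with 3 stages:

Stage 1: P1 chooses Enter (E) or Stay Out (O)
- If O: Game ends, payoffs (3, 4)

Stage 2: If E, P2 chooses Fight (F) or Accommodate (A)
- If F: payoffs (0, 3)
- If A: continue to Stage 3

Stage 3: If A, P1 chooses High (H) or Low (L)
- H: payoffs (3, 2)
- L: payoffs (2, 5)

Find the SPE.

SPE: (O, F, H); Outcome (3, 4)

Work:
Stage 3: P1 chooses H (3 vs 2)
Stage 2: P2: F->3, A->2 (anticipating H). Choose F
Stage 1: P1: O->3, E->0 (anticipating F, H). Choose O
SPE path: O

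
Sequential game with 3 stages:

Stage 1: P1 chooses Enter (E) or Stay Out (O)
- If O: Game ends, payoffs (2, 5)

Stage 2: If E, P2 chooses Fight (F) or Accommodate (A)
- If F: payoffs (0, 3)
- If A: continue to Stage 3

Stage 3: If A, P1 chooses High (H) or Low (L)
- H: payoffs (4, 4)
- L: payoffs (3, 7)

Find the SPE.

SPE: (E, A, H); Outcome (4, 4)

Work:
Stage 3: P1 chooses H (4 vs 3)
Stage 2: P2: F->3, A->4 (anticipating H). Choose A
Stage 1: P1: O->2, E->4 (anticipating A, H). Choose E
SPE path: E -> A -> H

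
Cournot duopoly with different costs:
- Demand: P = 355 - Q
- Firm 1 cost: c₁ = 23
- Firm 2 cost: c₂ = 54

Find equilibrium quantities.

q₁* = 121.0, q₂* = 90.0

Work:
Reaction: q₁ = (355 - 23 - q₂)/2
Reaction: q₂ = (355 - 54 - q₁)/2
Solve simultaneously:
q₁* = (355 - 2×23 + 54)/3 = 121.0
q₂* = (355 - 2×54 + 23)/3 = 90.0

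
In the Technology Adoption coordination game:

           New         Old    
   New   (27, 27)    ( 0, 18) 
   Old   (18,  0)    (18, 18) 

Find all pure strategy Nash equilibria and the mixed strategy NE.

Pure NE: (New, New) and (Old, Old); Mixed NE: p = 0.6667, q = 0.6667

Work:
Check pure NE:
(New, New): (27, 27) - no unilateral deviation beneficial
(Old, Old): (18, 18) - no unilateral deviation beneficial
Mixed NE: P1 plays New with p = 0.6667, P2 plays New with q = 0.6667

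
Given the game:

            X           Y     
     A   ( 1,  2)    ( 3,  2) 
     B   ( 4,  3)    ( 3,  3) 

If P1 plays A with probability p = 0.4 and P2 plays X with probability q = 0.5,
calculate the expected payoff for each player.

E[P1] = 2.9, E[P2] = 2.6

Work:
E[P1] = p·q·π₁(A,X) + p·(1-q)·π₁(A,Y) + (1-p)·q·π₁(B,X) + (1-p)·(1-q)·π₁(B,Y)
= 0.4·0.5·1 + 0.4·0.5·3 + 0.6·0.5·4 + 0.6·0.5·3
= 2.9

E[P2] = 2.6 (similar calculation)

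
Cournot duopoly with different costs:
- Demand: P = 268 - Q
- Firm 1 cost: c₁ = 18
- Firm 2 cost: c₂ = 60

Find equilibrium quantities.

q₁* = 97.33, q₂* = 55.33

Work:
Reaction: q₁ = (268 - 18 - q₂)/2
Reaction: q₂ = (268 - 60 - q₁)/2
Solve simultaneously:
q₁* = (268 - 2×18 + 60)/3 = 97.33
q₂* = (268 - 2×60 + 18)/3 = 55.33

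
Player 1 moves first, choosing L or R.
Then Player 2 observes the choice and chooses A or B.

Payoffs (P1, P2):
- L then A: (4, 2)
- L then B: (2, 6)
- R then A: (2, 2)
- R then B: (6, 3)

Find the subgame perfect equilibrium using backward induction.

P1 plays R, P2 plays B after L and B after R; Payoff (6, 3)

Work:
Backward induction:
After L: P2 chooses B → P1 gets 2
After R: P2 chooses B → P1 gets 6
P1 chooses R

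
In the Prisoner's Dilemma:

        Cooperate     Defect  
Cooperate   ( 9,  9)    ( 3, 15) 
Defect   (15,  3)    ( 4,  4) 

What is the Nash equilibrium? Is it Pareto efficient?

(Defect, Defect) is NE; not Pareto efficient

Work:
Defect dominates Cooperate for both players:
If P2 cooperates: Defect (15) > Cooperate (9)
If P2 defects: Defect (4) > Cooperate (3)
NE: (Defect, Defect) with payoff (4, 4)
But (Cooperate, Cooperate) = (9, 9) Pareto dominates (4, 4)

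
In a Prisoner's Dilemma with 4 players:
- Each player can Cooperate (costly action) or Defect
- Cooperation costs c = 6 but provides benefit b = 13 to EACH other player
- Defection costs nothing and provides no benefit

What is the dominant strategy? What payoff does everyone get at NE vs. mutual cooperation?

Dominant: Defect; NE payoff = 0; Coop payoff = 33

Work:
Defect dominates (saves cost c = 6, benefit to others is external)
NE: All defect → everyone gets 0
If all cooperate: each receives (3)×13 - 6 = 33
Social dilemma: 33 > 0 but NE gives 0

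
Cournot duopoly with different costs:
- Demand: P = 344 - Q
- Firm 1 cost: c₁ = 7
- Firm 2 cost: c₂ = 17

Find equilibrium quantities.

q₁* = 115.67, q₂* = 105.67

Work:
Reaction: q₁ = (344 - 7 - q₂)/2
Reaction: q₂ = (344 - 17 - q₁)/2
Solve simultaneously:
q₁* = (344 - 2×7 + 17)/3 = 115.67
q₂* = (344 - 2×17 + 7)/3 = 105.67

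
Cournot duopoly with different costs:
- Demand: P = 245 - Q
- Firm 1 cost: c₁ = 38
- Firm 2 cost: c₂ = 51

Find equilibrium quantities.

q₁* = 73.33, q₂* = 60.33

Work:
Reaction: q₁ = (245 - 38 - q₂)/2
Reaction: q₂ = (245 - 51 - q₁)/2
Solve simultaneously:
q₁* = (245 - 2×38 + 51)/3 = 73.33
q₂* = (245 - 2×51 + 38)/3 = 60.33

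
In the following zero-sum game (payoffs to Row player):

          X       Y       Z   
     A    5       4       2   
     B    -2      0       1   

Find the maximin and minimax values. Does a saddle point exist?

Maximin = 2, Minimax = 2, Saddle: True

Work:
Row minimums: [2, -2] → maximin = 2
Column maximums: [5, 4, 2] → minimax = 2
Saddle point exists! Game value = 2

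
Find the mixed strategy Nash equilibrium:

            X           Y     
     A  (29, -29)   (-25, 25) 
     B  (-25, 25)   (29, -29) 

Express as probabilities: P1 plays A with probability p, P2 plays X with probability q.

p = 0.5, q = 0.5

Work:
Find probabilities that make opponent indifferent:
P2 chooses q to make P1 indifferent between A and B
P1 chooses p to make P2 indifferent between X and Y
Mixed NE: P1 plays (A: 0.5, B: 0.5), P2 plays (X: 0.5, Y: 0.5)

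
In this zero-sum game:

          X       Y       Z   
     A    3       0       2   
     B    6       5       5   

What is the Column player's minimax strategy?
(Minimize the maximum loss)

Column should play Y or Z (all achieve the minimum), value = 5

Work:
Column player minimizes Row's maximum payoff:
Column X: max payoff to Row = 6
Column Y: max payoff to Row = 5
Column Z: max payoff to Row = 5
Minimum is 5, achieved by columns Y, Z (tied).
Each of Y or Z is a minimax strategy.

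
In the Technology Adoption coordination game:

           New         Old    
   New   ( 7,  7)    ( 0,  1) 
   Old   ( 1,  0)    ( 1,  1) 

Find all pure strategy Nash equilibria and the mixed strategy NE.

Pure NE: (New, New) and (Old, Old); Mixed NE: p = 0.1429, q = 0.1429

Work:
Check pure NE:
(New, New): (7, 7) - no unilateral deviation beneficial
(Old, Old): (1, 1) - no unilateral deviation beneficial
Mixed NE: P1 plays New with p = 0.1429, P2 plays New with q = 0.1429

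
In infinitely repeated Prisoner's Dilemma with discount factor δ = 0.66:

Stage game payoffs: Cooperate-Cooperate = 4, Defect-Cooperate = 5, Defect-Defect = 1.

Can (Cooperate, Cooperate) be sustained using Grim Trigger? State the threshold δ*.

δ* = 0.25; since δ = 0.66 ≥ 0.25, cooperation can be sustained

Work:
For Grim Trigger:
Cooperate forever: 4/(1-δ)
Defect then punished: 5 + 1·δ/(1-δ)
Need: 4/(1-δ) ≥ 5 + 1·δ/(1-δ)
Solving: δ ≥ (T-R)/(T-P) = (5-4)/(5-1) = 0.25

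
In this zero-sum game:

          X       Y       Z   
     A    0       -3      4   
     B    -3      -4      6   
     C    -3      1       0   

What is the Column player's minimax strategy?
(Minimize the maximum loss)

Column should play X, value = 0

Work:
Column player minimizes Row's maximum payoff:
Column X: max payoff to Row = 0
Column Y: max payoff to Row = 1
Column Z: max payoff to Row = 6
Minimum is 0, achieved by column X.
Minimax strategy: X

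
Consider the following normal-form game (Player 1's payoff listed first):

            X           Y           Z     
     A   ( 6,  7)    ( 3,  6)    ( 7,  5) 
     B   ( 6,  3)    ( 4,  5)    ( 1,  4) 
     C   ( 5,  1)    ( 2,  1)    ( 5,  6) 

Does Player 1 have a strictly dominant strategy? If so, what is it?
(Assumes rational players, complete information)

No strictly dominant strategy exists for Player 1

Work:
A strategy strictly dominates another if it gives a strictly higher payoff against every opponent action. Compare each pair of P1's strategies column-by-column:
  A vs B: [6 vs 6, 3 vs 4, 7 vs 1] → A does not strictly dominate B (column X: 6 ≤ 6)
  A vs C: [6 vs 5, 3 vs 2, 7 vs 5] → A strictly dominates C
  B vs A: [6 vs 6, 4 vs 3, 1 vs 7] → B does not strictly dominate A (column X: 6 ≤ 6)
  B vs C: [6 vs 5, 4 vs 2, 1 vs 5] → B does not strictly dominate C (column Z: 1 ≤ 5)
  C vs A: [5 vs 6, 2 vs 3, 5 vs 7] → C does not strictly dominate A (column X: 5 ≤ 6)
  C vs B: [5 vs 6, 2 vs 4, 5 vs 1] → C does not strictly dominate B (column X: 5 ≤ 6)
No single strategy strictly dominates all others → no strictly dominant strategy.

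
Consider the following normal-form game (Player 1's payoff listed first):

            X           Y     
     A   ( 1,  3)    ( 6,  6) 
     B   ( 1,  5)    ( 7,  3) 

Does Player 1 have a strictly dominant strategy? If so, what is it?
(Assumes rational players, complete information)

No strictly dominant strategy exists for Player 1

Work:
A strategy strictly dominates another if it gives a strictly higher payoff against every opponent action. Compare each pair of P1's strategies column-by-column:
  A vs B: [1 vs 1, 6 vs 7] → A does not strictly dominate B (column X: 1 ≤ 1)
  B vs A: [1 vs 1, 7 vs 6] → B does not strictly dominate A (column X: 1 ≤ 1)
No single strategy strictly dominates all others → no strictly dominant strategy.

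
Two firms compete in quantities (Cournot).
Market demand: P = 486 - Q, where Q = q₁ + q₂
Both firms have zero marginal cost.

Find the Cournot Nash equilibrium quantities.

q₁* = q₂* = 162.0; P* = 162.0

Work:
Profit: π_i = P·q_i = (a - q_i - q_j)·q_i
FOC: ∂π_i/∂q_i = a - 2q_i - q_j = 0
Reaction function: q_i = (486 - q_j)/2
Symmetry: q* = 486/3 = 162.0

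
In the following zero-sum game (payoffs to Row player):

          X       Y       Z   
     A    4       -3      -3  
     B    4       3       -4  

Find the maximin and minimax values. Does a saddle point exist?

Maximin = -3, Minimax = -3, Saddle: True

Work:
Row minimums: [-3, -4] → maximin = -3
Column maximums: [4, 3, -3] → minimax = -3
Saddle point exists! Game value = -3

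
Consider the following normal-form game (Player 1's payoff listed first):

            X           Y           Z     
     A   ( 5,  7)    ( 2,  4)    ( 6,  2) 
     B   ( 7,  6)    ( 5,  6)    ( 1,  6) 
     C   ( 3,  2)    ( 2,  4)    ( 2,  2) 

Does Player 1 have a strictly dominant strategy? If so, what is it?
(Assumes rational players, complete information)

No strictly dominant strategy exists for Player 1

Work:
A strategy strictly dominates another if it gives a strictly higher payoff against every opponent action. Compare each pair of P1's strategies column-by-column:
  A vs B: [5 vs 7, 2 vs 5, 6 vs 1] → A does not strictly dominate B (column X: 5 ≤ 7)
  A vs C: [5 vs 3, 2 vs 2, 6 vs 2] → A does not strictly dominate C (column Y: 2 ≤ 2)
  B vs A: [7 vs 5, 5 vs 2, 1 vs 6] → B does not strictly dominate A (column Z: 1 ≤ 6)
  B vs C: [7 vs 3, 5 vs 2, 1 vs 2] → B does not strictly dominate C (column Z: 1 ≤ 2)
  C vs A: [3 vs 5, 2 vs 2, 2 vs 6] → C does not strictly dominate A (column X: 3 ≤ 5)
  C vs B: [3 vs 7, 2 vs 5, 2 vs 1] → C does not strictly dominate B (column X: 3 ≤ 7)
No single strategy strictly dominates all others → no strictly dominant strategy.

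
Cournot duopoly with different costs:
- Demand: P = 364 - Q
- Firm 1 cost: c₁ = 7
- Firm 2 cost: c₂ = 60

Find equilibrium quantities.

q₁* = 136.67, q₂* = 83.67

Work:
Reaction: q₁ = (364 - 7 - q₂)/2
Reaction: q₂ = (364 - 60 - q₁)/2
Solve simultaneously:
q₁* = (364 - 2×7 + 60)/3 = 136.67
q₂* = (364 - 2×60 + 7)/3 = 83.67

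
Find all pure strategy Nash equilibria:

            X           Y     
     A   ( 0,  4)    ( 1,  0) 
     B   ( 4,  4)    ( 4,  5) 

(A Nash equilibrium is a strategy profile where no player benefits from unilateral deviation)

Nash equilibrium: (B, Y)

Work:
Best responses:
  P1 vs X: payoffs [0, 4] → best response B (payoff 4)
  P1 vs Y: payoffs [1, 4] → best response B (payoff 4)
  P2 vs A: payoffs [4, 0] → best response X (payoff 4)
  P2 vs B: payoffs [4, 5] → best response Y (payoff 5)
Mutual best responses: (B,Y) → Nash equilibria.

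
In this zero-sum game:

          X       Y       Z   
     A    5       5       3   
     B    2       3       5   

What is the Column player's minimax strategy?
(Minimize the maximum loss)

Column should play X or Y or Z (all achieve the minimum), value = 5

Work:
Column player minimizes Row's maximum payoff:
Column X: max payoff to Row = 5
Column Y: max payoff to Row = 5
Column Z: max payoff to Row = 5
Minimum is 5, achieved by columns X, Y, Z (tied).
Each of X or Y or Z is a minimax strategy.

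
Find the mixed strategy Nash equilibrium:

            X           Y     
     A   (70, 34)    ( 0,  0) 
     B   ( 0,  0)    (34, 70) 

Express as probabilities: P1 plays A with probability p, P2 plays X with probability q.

p = 0.6731, q = 0.3269

Work:
Find probabilities that make opponent indifferent:
P2 chooses q to make P1 indifferent between A and B
P1 chooses p to make P2 indifferent between X and Y
Mixed NE: P1 plays (A: 0.6731, B: 0.3269), P2 plays (X: 0.3269, Y: 0.6731)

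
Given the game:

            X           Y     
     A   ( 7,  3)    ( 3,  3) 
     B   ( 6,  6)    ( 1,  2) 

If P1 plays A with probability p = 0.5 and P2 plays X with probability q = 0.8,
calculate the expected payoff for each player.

E[P1] = 5.6, E[P2] = 4.1

Work:
E[P1] = p·q·π₁(A,X) + p·(1-q)·π₁(A,Y) + (1-p)·q·π₁(B,X) + (1-p)·(1-q)·π₁(B,Y)
= 0.5·0.8·7 + 0.5·0.2·3 + 0.5·0.8·6 + 0.5·0.2·1
= 5.6

E[P2] = 4.1 (similar calculation)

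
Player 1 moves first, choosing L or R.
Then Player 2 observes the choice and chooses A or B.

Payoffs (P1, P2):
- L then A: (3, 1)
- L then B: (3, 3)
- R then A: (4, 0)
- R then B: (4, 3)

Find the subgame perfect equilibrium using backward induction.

P1 plays R, P2 plays B after L and B after R; Payoff (4, 3)

Work:
Backward induction:
After L: P2 chooses B → P1 gets 3
After R: P2 chooses B → P1 gets 4
P1 chooses R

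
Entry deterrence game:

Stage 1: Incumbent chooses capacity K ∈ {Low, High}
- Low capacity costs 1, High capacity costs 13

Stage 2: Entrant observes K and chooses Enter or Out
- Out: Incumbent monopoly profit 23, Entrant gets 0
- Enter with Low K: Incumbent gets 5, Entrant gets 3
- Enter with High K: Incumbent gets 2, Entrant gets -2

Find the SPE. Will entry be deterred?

SPE: (High, Enter|Low, Out|High); Entry deterred. Incumbent net profit = 10

Work:
After Low K: Entrant enters (3 > 0)
After High K: Entrant stays out (-2 < 0)
Incumbent: Low → 5−1=4, High → 23−13=10
Incumbent chooses High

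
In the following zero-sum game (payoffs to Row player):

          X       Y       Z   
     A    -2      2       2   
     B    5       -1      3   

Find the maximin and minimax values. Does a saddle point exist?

Maximin = -1, Minimax = 2, Saddle: False

Work:
Row minimums: [-2, -1] → maximin = -1
Column maximums: [5, 2, 3] → minimax = 2
No saddle point (maximin ≠ minimax). Mixed strategy needed.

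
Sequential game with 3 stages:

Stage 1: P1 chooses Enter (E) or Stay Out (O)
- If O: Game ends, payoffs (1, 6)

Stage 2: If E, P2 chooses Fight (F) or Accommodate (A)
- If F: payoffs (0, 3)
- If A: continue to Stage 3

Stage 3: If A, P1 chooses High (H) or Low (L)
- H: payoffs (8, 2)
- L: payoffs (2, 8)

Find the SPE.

SPE: (O, F, H); Outcome (1, 6)

Work:
Stage 3: P1 chooses H (8 vs 2)
Stage 2: P2: F->3, A->2 (anticipating H). Choose F
Stage 1: P1: O->1, E->0 (anticipating F, H). Choose O
SPE path: O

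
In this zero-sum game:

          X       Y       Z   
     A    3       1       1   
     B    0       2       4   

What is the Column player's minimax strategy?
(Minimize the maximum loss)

Column should play Y, value = 2

Work:
Column player minimizes Row's maximum payoff:
Column X: max payoff to Row = 3
Column Y: max payoff to Row = 2
Column Z: max payoff to Row = 4
Minimum is 2, achieved by column Y.
Minimax strategy: Y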